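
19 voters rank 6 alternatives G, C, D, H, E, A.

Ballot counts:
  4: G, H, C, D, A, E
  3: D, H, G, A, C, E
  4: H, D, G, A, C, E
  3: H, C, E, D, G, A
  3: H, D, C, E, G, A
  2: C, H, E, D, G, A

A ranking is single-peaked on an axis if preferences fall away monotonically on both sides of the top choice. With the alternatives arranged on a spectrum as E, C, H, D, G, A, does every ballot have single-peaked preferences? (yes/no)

no

Axis positions: E=1, C=2, H=3, D=4, G=5, A=6.
Bloc 1: ranking walks positions 5-3-2-4-6-1; H is ranked above D even though D lies between H and the peak G on the axis — preferences dip and rise again. Not single-peaked.
Bloc 2 (peak D at position 4): ranking walks positions 4-3-5-6-2-1, expanding outward from the peak — single-peaked.
Bloc 3 (peak H at position 3): ranking walks positions 3-4-5-6-2-1, expanding outward from the peak — single-peaked.
Bloc 4 (peak H at position 3): ranking walks positions 3-2-1-4-5-6, expanding outward from the peak — single-peaked.
Bloc 5 (peak H at position 3): ranking walks positions 3-4-2-1-5-6, expanding outward from the peak — single-peaked.
Bloc 6 (peak C at position 2): ranking walks positions 2-3-1-4-5-6, expanding outward from the peak — single-peaked.
Bloc 1 violates single-peakedness, so the profile is not single-peaked on this axis.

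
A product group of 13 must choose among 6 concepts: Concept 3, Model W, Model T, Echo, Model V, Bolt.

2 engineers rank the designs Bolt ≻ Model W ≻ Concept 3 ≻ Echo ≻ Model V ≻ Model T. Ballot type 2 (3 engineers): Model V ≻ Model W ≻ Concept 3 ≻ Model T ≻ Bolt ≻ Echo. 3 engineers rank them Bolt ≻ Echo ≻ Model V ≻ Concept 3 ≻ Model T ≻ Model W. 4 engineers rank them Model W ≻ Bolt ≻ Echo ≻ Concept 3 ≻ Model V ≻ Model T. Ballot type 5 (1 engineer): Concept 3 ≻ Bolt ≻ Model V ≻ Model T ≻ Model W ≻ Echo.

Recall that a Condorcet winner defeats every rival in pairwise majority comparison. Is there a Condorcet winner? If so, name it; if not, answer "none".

none

Pairwise majorities:
Concept 3 vs Model W: 3+1 = 4 for Concept 3, 9 for Model W — Model W by 9–4.
Concept 3 vs Model T: 13 to 0, Concept 3.
Concept 3 vs Echo: Concept 3 preferred on 2+3+1 = 6 ballots; Echo wins 7–6.
Concept 3 vs Model V: Concept 3 preferred on 2+4+1 = 7 ballots; Concept 3 wins 7–6.
Concept 3 vs Bolt: 3+1 = 4 for Concept 3, 9 for Bolt — Bolt by 9–4.
Model W vs Model T: Model W preferred on 2+3+4 = 9 ballots; Model W wins 9–4.
Model W vs Echo: 2+3+4+1 = 10 for Model W, 3 for Echo — Model W by 10–3.
Model W vs Model V: Model W is ranked higher on 2+4 = 6 ballots, Model V on 7. Model V wins 7–6.
Model W vs Bolt: Model W preferred on 3+4 = 7 ballots; Model W wins 7–6.
Model T vs Echo: 4 to 9, Echo.
Model T vs Model V: 0 for Model T, 13 for Model V — Model V by 13–0.
Model T vs Bolt: 3 to 10, Bolt.
Echo vs Model V: 9 to 4, Echo.
Echo vs Bolt: 0 to 13, Bolt.
Model V vs Bolt: Model V is ranked higher on 3 ballots, Bolt on 10. Bolt wins 10–3.
Each design drops at least one matchup (Concept 3 loses to Model W; Model W loses to Model V; Model T loses to Concept 3; Echo loses to Model W; Model V loses to Concept 3; Bolt loses to Model W); the cycle Concept 3 beats Model V beats Model W beats Concept 3 rules out a Condorcet winner.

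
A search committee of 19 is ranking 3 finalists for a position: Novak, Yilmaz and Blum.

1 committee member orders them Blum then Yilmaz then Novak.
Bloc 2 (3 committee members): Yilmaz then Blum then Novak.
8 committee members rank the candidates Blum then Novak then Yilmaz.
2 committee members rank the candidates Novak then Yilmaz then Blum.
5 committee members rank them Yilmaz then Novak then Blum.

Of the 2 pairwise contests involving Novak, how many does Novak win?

1

Novak against each rival (19 committee members):
Novak vs Yilmaz: Novak preferred on 8+2 = 10 ballots; Novak wins 10–9.
Novak vs Blum: 7 to 12, Blum.
Novak beats Yilmaz; loses to Blum — 1 pairwise win.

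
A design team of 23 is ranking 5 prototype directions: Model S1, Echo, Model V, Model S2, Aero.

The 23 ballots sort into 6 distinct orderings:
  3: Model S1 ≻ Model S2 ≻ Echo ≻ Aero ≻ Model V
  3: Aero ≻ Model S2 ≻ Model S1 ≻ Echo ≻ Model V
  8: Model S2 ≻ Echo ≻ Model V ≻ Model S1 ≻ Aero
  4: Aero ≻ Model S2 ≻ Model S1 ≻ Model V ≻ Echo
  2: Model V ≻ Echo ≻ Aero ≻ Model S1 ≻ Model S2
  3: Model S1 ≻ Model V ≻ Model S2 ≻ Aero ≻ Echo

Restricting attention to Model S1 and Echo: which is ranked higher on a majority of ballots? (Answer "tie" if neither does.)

Model S1

Ballots ranking Model S1 above Echo: 3 + 3 + 4 + 3 = 13.
Ballots ranking Echo above Model S1: 23 − 13 = 10.
Model S1 wins the head-to-head 13–10.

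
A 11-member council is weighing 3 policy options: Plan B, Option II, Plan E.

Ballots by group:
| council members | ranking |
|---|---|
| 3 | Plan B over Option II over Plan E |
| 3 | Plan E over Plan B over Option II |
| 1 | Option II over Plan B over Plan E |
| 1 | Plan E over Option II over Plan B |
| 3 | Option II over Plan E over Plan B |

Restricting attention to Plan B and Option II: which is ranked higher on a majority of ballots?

Ballots ranking Plan B above Option II: 3 + 3 = 6.
Ballots ranking Option II above Plan B: 11 − 6 = 5.
Plan B wins the head-to-head 6–5.

Plan B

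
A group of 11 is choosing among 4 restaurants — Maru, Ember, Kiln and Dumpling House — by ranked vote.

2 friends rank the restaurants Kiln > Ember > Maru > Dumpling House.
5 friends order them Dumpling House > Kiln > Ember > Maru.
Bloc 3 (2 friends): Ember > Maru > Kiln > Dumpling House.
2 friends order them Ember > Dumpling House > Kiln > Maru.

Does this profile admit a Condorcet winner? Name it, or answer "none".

Pairwise majorities:
Maru vs Ember: Maru preferred on 0 ballots; Ember wins 11–0.
Maru vs Kiln: Maru preferred on 2 ballots; Kiln wins 9–2.
Maru vs Dumpling House: 4 to 7, Dumpling House.
Ember vs Kiln: 4 to 7, Kiln.
Ember vs Dumpling House: Ember preferred on 2+2+2 = 6 ballots; Ember wins 6–5.
Kiln vs Dumpling House: 2+2 = 4 for Kiln, 7 for Dumpling House — Dumpling House by 7–4.
No restaurant is unbeaten: Maru loses to Ember; Ember loses to Kiln; Kiln loses to Dumpling House; Dumpling House loses to Ember. In particular Ember > Dumpling House > Kiln > Ember is a majority cycle — no Condorcet winner exists.

none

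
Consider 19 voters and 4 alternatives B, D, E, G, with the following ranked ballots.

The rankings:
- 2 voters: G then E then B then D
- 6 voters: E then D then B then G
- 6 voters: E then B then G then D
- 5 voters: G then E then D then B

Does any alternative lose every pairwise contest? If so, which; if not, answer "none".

Pairwise majorities:
B vs D: B is ranked higher on 2+6 = 8 ballots, D on 11. D wins 11–8.
B–E: E 19–0.
B vs G: B wins 12–7.
D vs E: 0 to 19, E.
D vs G: D preferred on 6 ballots; G wins 13–6.
E–G: E 12–7.
Each alternative has at least one pairwise win (B beats G; D beats B; E beats B; G beats D) — no Condorcet loser.

none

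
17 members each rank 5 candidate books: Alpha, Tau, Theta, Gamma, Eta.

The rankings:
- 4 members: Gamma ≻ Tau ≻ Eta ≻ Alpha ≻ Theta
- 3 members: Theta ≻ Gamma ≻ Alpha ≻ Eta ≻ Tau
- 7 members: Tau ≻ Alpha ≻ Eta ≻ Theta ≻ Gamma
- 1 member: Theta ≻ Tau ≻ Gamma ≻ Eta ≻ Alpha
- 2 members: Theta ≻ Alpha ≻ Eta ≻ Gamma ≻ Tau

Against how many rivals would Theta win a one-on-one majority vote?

1

Theta against each rival (17 members):
Theta–Alpha: Alpha 11–6.
Theta vs Tau: Tau wins 11–6.
Theta vs Gamma: Theta preferred on 3+7+1+2 = 13 ballots; Theta wins 13–4.
Theta–Eta: Eta 11–6.
Theta beats Gamma; loses to Alpha, Tau, Eta — 1 pairwise win.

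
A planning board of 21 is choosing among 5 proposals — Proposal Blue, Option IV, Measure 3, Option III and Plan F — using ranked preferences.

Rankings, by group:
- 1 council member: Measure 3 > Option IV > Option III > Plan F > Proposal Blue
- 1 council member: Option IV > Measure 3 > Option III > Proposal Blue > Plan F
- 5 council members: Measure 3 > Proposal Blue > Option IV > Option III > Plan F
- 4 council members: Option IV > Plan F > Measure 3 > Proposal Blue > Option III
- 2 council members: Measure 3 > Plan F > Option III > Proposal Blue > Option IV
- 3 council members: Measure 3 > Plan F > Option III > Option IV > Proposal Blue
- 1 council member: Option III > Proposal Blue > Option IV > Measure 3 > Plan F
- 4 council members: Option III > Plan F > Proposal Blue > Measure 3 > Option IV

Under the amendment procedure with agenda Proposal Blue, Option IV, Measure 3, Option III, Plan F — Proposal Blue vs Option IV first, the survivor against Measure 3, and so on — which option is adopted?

Round 1: Proposal Blue vs Option IV — 12–9, Proposal Blue advances.
Round 2: Proposal Blue vs Measure 3 — 5–16, Measure 3 advances.
Round 3: Measure 3 vs Option III — 16–5, Measure 3 advances.
Round 4: Measure 3 vs Plan F — 13–8, Measure 3 advances.
The agenda winner is Measure 3.

Measure 3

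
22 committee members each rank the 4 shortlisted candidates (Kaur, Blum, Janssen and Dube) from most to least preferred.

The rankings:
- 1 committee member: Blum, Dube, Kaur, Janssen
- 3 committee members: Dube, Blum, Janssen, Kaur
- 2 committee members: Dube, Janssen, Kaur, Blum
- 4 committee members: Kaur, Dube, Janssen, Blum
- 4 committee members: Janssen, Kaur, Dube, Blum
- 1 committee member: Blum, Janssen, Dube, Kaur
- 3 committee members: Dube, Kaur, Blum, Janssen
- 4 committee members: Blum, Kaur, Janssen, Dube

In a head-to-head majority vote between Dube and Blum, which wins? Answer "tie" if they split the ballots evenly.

Dube

Ballots ranking Dube above Blum: 3 + 2 + 4 + 4 + 3 = 16.
Ballots ranking Blum above Dube: 22 − 16 = 6.
Dube wins the head-to-head 16–6.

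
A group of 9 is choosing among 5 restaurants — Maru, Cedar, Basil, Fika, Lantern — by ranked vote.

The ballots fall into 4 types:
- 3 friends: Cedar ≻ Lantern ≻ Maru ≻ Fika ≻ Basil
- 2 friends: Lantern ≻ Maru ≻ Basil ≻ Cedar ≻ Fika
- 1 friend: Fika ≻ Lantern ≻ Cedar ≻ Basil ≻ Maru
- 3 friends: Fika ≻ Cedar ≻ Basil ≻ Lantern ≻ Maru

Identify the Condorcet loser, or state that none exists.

Basil

Head-to-head results (9 friends):
Maru vs Cedar: 2 for Maru, 7 for Cedar — Cedar by 7–2.
Maru–Basil: Maru 5–4.
Maru–Fika: Maru 5–4.
Maru vs Lantern: Maru is ranked higher on 0 ballots, Lantern on 9. Lantern wins 9–0.
Cedar vs Basil: Cedar preferred on 3+1+3 = 7 ballots; Cedar wins 7–2.
Cedar vs Fika: 3+2 = 5 for Cedar, 4 for Fika — Cedar by 5–4.
Cedar vs Lantern: Cedar is ranked higher on 3+3 = 6 ballots, Lantern on 3. Cedar wins 6–3.
Basil vs Fika: Basil is ranked higher on 2 ballots, Fika on 7. Fika wins 7–2.
Basil vs Lantern: 3 for Basil, 6 for Lantern — Lantern by 6–3.
Fika vs Lantern: Lantern, 5–4.
Only Basil has no wins; Basil is the Condorcet loser.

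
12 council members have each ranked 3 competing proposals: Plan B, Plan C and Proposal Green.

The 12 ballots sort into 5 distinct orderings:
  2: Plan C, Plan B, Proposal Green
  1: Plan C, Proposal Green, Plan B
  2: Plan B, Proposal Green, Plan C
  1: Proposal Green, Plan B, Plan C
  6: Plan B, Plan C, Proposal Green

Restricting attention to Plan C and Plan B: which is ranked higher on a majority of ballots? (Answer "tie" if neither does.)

Plan B

Ballots ranking Plan C above Plan B: 2 + 1 = 3.
Ballots ranking Plan B above Plan C: 12 − 3 = 9.
Plan B wins the head-to-head 9–3.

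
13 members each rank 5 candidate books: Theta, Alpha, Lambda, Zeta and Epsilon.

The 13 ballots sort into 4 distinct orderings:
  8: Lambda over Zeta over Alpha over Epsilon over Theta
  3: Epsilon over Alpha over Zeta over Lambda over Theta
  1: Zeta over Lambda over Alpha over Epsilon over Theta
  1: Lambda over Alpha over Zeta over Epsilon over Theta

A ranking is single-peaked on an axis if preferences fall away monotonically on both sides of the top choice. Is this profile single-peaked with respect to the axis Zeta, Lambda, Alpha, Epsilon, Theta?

no

Axis positions: Zeta=1, Lambda=2, Alpha=3, Epsilon=4, Theta=5.
Group 1 (peak Lambda at position 2): ranking walks positions 2-1-3-4-5, expanding outward from the peak — single-peaked.
Group 2: ranking walks positions 4-3-1-2-5; Zeta is ranked above Lambda even though Lambda lies between Zeta and the peak Epsilon on the axis — preferences dip and rise again. Not single-peaked.
Group 3 (peak Zeta at position 1): ranking walks positions 1-2-3-4-5, expanding outward from the peak — single-peaked.
Group 4 (peak Lambda at position 2): ranking walks positions 2-3-1-4-5, expanding outward from the peak — single-peaked.
Group 2 violates single-peakedness, so the profile is not single-peaked on this axis.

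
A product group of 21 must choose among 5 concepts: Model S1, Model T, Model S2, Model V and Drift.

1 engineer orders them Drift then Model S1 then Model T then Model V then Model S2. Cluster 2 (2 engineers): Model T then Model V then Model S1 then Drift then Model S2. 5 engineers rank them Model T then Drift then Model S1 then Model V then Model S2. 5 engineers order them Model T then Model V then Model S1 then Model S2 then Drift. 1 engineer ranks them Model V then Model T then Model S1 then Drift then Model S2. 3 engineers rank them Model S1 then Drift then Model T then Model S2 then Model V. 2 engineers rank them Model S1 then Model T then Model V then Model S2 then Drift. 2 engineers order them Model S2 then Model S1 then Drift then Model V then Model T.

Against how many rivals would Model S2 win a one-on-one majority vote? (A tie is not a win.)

0

Model S2 against each rival (21 engineers):
Model S2 vs Model S1: Model S2 preferred on 2 ballots; Model S1 wins 19–2.
Model S2 vs Model T: 2 for Model S2, 19 for Model T — Model T by 19–2.
Model S2 vs Model V: Model V wins 16–5.
Model S2 vs Drift: Drift wins 12–9.
Model S2 beats no one; loses to Model S1, Model T, Model V, Drift — 0 pairwise wins.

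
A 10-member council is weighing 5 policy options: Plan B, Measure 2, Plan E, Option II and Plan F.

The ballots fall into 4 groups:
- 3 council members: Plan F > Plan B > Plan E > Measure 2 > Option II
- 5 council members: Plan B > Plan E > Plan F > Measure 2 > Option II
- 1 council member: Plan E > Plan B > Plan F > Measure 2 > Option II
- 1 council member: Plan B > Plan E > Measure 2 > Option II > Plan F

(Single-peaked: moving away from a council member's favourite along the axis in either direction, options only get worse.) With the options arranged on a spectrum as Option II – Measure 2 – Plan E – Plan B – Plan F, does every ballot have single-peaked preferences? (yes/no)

Axis positions: Option II=1, Measure 2=2, Plan E=3, Plan B=4, Plan F=5.
Group 1 (peak Plan F at position 5): ranking walks positions 5-4-3-2-1, expanding outward from the peak — single-peaked.
Group 2 (peak Plan B at position 4): ranking walks positions 4-3-5-2-1, expanding outward from the peak — single-peaked.
Group 3 (peak Plan E at position 3): ranking walks positions 3-4-5-2-1, expanding outward from the peak — single-peaked.
Group 4 (peak Plan B at position 4): ranking walks positions 4-3-2-1-5, expanding outward from the peak — single-peaked.
Every ranking is single-peaked on this axis.

yes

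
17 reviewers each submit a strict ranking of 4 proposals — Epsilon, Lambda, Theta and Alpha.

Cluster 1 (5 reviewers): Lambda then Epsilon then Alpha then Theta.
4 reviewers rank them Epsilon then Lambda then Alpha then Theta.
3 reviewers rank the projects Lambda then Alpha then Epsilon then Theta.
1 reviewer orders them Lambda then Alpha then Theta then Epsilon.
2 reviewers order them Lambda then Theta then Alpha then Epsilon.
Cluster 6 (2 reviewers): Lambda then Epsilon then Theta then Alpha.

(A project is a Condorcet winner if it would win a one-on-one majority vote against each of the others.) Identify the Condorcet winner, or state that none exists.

Pairwise majorities:
Epsilon vs Lambda: 4 to 13, Lambda.
Epsilon vs Theta: 14 to 3, Epsilon.
Epsilon vs Alpha: Epsilon is ranked higher on 5+4+2 = 11 ballots, Alpha on 6. Epsilon wins 11–6.
Lambda vs Theta: Lambda preferred on 5+4+3+1+2+2 = 17 ballots; Lambda wins 17–0.
Lambda vs Alpha: Lambda is ranked higher on 5+4+3+1+2+2 = 17 ballots, Alpha on 0. Lambda wins 17–0.
Theta vs Alpha: 4 to 13, Alpha.
Lambda wins every pairwise contest, so Lambda is the Condorcet winner.

Lambda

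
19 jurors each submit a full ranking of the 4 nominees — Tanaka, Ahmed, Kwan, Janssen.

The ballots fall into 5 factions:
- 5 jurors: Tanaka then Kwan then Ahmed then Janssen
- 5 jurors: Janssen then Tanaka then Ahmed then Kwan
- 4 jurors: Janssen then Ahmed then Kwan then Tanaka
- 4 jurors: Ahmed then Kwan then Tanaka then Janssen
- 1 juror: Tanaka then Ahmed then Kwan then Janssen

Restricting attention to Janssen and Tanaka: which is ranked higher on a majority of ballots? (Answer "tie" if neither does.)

Ballots ranking Janssen above Tanaka: 5 + 4 = 9.
Ballots ranking Tanaka above Janssen: 19 − 9 = 10.
Tanaka wins the head-to-head 10–9.

Tanaka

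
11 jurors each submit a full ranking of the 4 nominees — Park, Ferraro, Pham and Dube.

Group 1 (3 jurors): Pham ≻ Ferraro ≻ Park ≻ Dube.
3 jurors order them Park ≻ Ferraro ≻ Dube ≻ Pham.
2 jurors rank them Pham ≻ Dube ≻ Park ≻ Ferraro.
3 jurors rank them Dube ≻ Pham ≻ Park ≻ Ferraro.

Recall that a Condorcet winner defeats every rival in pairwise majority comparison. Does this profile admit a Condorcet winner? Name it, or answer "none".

none

Head-to-head results (11 jurors):
Park vs Ferraro: Park, 8–3.
Park vs Pham: Pham, 8–3.
Park–Dube: Park 6–5.
Ferraro–Pham: Pham 8–3.
Ferraro vs Dube: Ferraro wins 6–5.
Pham–Dube: Dube 6–5.
No nominee is unbeaten: Park loses to Pham; Ferraro loses to Park; Pham loses to Dube; Dube loses to Park. In particular Park → Dube → Pham → Park is a majority cycle — no Condorcet winner exists.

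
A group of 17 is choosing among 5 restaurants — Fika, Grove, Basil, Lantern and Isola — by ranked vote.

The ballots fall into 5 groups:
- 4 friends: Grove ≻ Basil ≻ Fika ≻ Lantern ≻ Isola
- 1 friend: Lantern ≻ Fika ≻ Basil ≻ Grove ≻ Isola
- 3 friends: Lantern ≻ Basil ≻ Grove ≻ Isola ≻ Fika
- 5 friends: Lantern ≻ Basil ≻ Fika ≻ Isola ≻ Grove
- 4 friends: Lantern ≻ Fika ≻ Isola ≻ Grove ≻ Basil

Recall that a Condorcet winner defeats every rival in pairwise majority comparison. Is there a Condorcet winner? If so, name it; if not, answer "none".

Lantern

Pairwise majorities:
Fika vs Grove: Fika, 10–7.
Fika–Basil: Basil 12–5.
Fika–Lantern: Lantern 13–4.
Fika vs Isola: Fika, 14–3.
Grove vs Basil: Basil wins 9–8.
Grove vs Lantern: Lantern, 13–4.
Grove vs Isola: Isola wins 9–8.
Basil–Lantern: Lantern 13–4.
Basil–Isola: Basil 13–4.
Lantern–Isola: Lantern 17–0.
Lantern wins every pairwise contest, so Lantern is the Condorcet winner.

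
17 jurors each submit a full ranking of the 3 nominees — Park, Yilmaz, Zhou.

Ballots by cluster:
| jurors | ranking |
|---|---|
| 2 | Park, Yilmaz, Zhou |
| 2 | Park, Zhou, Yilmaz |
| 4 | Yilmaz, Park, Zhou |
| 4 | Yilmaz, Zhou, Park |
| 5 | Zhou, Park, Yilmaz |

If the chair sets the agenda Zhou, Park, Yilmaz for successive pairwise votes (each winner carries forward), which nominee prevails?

Round 1: Zhou vs Park — 9–8, Zhou advances.
Round 2: Zhou vs Yilmaz — 7–10, Yilmaz advances.
Yilmaz survives the agenda.

Yilmaz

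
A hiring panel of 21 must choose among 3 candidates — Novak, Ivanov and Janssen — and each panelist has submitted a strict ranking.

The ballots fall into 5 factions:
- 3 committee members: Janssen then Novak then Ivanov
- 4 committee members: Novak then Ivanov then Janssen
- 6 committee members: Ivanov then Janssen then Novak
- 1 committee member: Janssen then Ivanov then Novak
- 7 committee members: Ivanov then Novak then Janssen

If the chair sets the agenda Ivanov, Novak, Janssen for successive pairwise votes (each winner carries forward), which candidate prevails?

Ivanov

Round 1: Ivanov vs Novak — 14–7, Ivanov advances.
Round 2: Ivanov vs Janssen — 17–4, Ivanov advances.
The agenda winner is Ivanov.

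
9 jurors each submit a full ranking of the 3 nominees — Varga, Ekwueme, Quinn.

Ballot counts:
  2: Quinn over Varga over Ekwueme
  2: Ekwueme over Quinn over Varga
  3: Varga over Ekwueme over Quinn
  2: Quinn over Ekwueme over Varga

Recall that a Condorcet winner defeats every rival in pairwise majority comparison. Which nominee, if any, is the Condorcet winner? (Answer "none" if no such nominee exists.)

Head-to-head results (9 jurors):
Varga vs Ekwueme: Varga wins 5–4.
Varga vs Quinn: Quinn wins 6–3.
Ekwueme vs Quinn: Ekwueme is ranked higher on 2+3 = 5 ballots, Quinn on 4. Ekwueme wins 5–4.
Each nominee drops at least one matchup (Varga loses to Quinn; Ekwueme loses to Varga; Quinn loses to Ekwueme); the cycle Varga → Ekwueme → Quinn → Varga rules out a Condorcet winner.

none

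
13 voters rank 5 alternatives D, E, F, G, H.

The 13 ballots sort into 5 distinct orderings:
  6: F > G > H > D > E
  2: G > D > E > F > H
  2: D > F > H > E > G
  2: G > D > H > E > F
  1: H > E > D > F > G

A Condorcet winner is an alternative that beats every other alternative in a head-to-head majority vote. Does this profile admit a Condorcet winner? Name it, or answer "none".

none

Head-to-head results (13 voters):
D vs E: D, 12–1.
D–F: D 7–6.
D–G: G 10–3.
D vs H: H wins 7–6.
E–F: F 8–5.
E–G: G 10–3.
E vs H: H, 11–2.
F–G: F 9–4.
F vs H: F, 10–3.
G vs H: G wins 10–3.
Each alternative drops at least one matchup (D loses to G; E loses to D; F loses to D; G loses to F; H loses to F); the cycle D > F > G > D rules out a Condorcet winner.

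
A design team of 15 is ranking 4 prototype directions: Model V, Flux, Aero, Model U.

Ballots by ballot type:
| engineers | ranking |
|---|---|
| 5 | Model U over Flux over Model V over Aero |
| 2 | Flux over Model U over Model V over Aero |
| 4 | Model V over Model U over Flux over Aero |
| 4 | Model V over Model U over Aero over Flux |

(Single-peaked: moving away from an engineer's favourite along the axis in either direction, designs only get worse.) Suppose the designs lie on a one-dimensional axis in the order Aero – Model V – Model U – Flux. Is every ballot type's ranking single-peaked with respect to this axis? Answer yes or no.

Axis positions: Aero=1, Model V=2, Model U=3, Flux=4.
Ballot type 1 (peak Model U at position 3): ranking walks positions 3-4-2-1, expanding outward from the peak — single-peaked.
Ballot type 2 (peak Flux at position 4): ranking walks positions 4-3-2-1, expanding outward from the peak — single-peaked.
Ballot type 3 (peak Model V at position 2): ranking walks positions 2-3-4-1, expanding outward from the peak — single-peaked.
Ballot type 4 (peak Model V at position 2): ranking walks positions 2-3-1-4, expanding outward from the peak — single-peaked.
Every ranking is single-peaked on this axis.

yes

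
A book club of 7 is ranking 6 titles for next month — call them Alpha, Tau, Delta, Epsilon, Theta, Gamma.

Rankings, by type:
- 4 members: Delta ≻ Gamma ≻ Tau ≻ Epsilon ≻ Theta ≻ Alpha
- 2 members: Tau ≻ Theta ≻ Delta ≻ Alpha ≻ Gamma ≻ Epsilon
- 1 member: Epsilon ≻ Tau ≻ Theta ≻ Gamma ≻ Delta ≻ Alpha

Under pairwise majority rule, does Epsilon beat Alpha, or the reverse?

Epsilon

Ballots ranking Epsilon above Alpha: 4 + 1 = 5.
Ballots ranking Alpha above Epsilon: 7 − 5 = 2.
Epsilon wins the head-to-head 5–2.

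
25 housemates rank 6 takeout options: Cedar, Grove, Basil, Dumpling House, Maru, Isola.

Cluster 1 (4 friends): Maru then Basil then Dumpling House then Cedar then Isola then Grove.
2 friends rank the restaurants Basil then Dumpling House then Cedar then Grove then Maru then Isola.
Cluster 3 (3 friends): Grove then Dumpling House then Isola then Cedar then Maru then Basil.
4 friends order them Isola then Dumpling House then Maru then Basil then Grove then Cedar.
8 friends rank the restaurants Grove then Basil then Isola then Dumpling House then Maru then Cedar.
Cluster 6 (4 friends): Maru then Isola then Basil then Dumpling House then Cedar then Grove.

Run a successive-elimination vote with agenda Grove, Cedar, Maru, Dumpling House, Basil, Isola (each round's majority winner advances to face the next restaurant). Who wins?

Round 1: Grove vs Cedar — 15–10, Grove advances.
Round 2: Grove vs Maru — 13–12, Grove advances.
Round 3: Grove vs Dumpling House — 11–14, Dumpling House advances.
Round 4: Dumpling House vs Basil — 7–18, Basil advances.
Round 5: Basil vs Isola — 14–11, Basil advances.
The agenda winner is Basil.

Basil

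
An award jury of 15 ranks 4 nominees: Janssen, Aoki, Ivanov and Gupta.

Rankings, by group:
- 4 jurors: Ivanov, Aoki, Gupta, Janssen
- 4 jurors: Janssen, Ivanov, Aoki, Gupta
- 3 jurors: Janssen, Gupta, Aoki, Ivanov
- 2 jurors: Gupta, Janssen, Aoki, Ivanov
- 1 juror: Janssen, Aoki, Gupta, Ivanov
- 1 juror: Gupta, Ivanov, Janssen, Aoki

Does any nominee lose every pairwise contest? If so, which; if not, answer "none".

Head-to-head results (15 jurors):
Janssen vs Aoki: Janssen wins 11–4.
Janssen vs Ivanov: Janssen is ranked higher on 4+3+2+1 = 10 ballots, Ivanov on 5. Janssen wins 10–5.
Janssen vs Gupta: 8 to 7, Janssen.
Aoki vs Ivanov: 6 to 9, Ivanov.
Aoki vs Gupta: Aoki, 9–6.
Ivanov vs Gupta: Ivanov wins 8–7.
Gupta is beaten in every head-to-head and is the Condorcet loser.

Gupta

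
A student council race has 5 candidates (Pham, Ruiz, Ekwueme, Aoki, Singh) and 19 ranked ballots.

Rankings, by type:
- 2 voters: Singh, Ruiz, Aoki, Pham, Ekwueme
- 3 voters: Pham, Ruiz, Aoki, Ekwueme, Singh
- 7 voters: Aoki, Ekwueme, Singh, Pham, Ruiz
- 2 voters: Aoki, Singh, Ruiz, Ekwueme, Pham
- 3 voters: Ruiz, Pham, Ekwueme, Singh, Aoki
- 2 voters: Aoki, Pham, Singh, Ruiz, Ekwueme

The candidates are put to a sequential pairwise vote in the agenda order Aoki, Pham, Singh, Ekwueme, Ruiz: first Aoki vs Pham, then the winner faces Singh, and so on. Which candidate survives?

Round 1: Aoki vs Pham — 13–6, Aoki advances.
Round 2: Aoki vs Singh — 14–5, Aoki advances.
Round 3: Aoki vs Ekwueme — 16–3, Aoki advances.
Round 4: Aoki vs Ruiz — 11–8, Aoki advances.
Aoki survives the agenda.

Aoki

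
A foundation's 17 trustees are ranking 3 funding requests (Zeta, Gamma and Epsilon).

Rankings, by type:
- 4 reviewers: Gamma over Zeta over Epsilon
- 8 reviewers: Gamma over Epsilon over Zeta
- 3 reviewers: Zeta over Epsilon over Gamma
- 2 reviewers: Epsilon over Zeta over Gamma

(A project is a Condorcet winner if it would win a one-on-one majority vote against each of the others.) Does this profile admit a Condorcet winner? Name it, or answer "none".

Check each pair by majority over 17 ballots:
Zeta vs Gamma: Gamma, 12–5.
Zeta–Epsilon: Epsilon 10–7.
Gamma vs Epsilon: Gamma wins 12–5.
Gamma defeats every rival head-to-head and is the Condorcet winner.

Gamma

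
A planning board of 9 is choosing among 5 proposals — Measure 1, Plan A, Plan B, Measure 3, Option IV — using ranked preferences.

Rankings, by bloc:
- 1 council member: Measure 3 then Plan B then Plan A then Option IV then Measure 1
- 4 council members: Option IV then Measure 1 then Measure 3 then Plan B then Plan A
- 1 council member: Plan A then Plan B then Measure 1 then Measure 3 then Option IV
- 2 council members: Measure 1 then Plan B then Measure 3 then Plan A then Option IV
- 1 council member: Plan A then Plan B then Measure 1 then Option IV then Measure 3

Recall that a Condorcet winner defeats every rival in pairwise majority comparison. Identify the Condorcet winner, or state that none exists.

none

Head-to-head results (9 council members):
Measure 1 vs Plan A: Measure 1 is ranked higher on 4+2 = 6 ballots, Plan A on 3. Measure 1 wins 6–3.
Measure 1 vs Plan B: 6 to 3, Measure 1.
Measure 1 vs Measure 3: Measure 1 is ranked higher on 4+1+2+1 = 8 ballots, Measure 3 on 1. Measure 1 wins 8–1.
Measure 1 vs Option IV: 4 to 5, Option IV.
Plan A vs Plan B: 2 to 7, Plan B.
Plan A vs Measure 3: 2 to 7, Measure 3.
Plan A vs Option IV: 1+1+2+1 = 5 for Plan A, 4 for Option IV — Plan A by 5–4.
Plan B vs Measure 3: Plan B preferred on 1+2+1 = 4 ballots; Measure 3 wins 5–4.
Plan B vs Option IV: Plan B preferred on 1+1+2+1 = 5 ballots; Plan B wins 5–4.
Measure 3 vs Option IV: 4 to 5, Option IV.
Each option drops at least one matchup (Measure 1 loses to Option IV; Plan A loses to Measure 1; Plan B loses to Measure 1; Measure 3 loses to Measure 1; Option IV loses to Plan A); the cycle Measure 1 beats Plan A beats Option IV beats Measure 1 rules out a Condorcet winner.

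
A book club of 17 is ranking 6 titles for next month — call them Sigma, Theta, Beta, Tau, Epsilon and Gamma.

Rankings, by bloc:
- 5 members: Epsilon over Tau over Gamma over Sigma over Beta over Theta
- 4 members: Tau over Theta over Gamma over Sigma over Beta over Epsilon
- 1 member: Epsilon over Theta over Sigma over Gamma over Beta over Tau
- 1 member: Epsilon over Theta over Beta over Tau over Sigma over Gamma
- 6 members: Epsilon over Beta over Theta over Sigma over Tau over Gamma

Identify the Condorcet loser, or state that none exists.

Head-to-head results (17 members):
Sigma vs Theta: 5 to 12, Theta.
Sigma vs Beta: 10 to 7, Sigma.
Sigma vs Tau: Tau wins 10–7.
Sigma vs Epsilon: 4 to 13, Epsilon.
Sigma vs Gamma: Gamma wins 9–8.
Theta–Beta: Beta 11–6.
Theta vs Tau: Theta preferred on 1+1+6 = 8 ballots; Tau wins 9–8.
Theta vs Epsilon: Theta preferred on 4 ballots; Epsilon wins 13–4.
Theta vs Gamma: Theta wins 12–5.
Beta–Tau: Tau 9–8.
Beta–Epsilon: Epsilon 13–4.
Beta vs Gamma: Gamma, 10–7.
Tau vs Epsilon: Tau preferred on 4 ballots; Epsilon wins 13–4.
Tau vs Gamma: 16 to 1, Tau.
Epsilon vs Gamma: Epsilon wins 13–4.
Every book wins at least one matchup (Sigma beats Beta; Theta beats Sigma; Beta beats Theta; Tau beats Sigma; Epsilon beats Sigma; Gamma beats Sigma), so there is no Condorcet loser.

none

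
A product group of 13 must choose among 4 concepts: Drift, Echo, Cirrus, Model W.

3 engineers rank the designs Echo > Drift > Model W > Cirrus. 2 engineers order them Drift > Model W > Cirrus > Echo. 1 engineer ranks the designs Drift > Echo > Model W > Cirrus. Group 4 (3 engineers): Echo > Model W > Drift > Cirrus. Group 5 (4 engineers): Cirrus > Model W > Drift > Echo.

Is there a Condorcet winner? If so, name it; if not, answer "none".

none

Pairwise majorities:
Drift vs Echo: Drift is ranked higher on 2+1+4 = 7 ballots, Echo on 6. Drift wins 7–6.
Drift vs Cirrus: Drift is ranked higher on 3+2+1+3 = 9 ballots, Cirrus on 4. Drift wins 9–4.
Drift vs Model W: 6 to 7, Model W.
Echo vs Cirrus: 7 to 6, Echo.
Echo vs Model W: Echo preferred on 3+1+3 = 7 ballots; Echo wins 7–6.
Cirrus vs Model W: 4 to 9, Model W.
Every design loses at least once (Drift loses to Model W; Echo loses to Drift; Cirrus loses to Drift; Model W loses to Echo). The majority relation contains the cycle Drift beats Echo beats Model W beats Drift, so there is no Condorcet winner.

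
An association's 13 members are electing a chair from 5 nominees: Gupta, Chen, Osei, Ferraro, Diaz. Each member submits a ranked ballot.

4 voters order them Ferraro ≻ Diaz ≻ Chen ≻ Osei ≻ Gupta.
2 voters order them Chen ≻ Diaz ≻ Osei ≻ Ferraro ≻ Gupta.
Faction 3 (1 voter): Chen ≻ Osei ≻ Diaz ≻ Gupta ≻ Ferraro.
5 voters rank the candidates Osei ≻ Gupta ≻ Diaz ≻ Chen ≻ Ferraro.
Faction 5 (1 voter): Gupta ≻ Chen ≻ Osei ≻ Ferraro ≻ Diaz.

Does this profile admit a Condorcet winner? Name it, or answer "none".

Head-to-head results (13 voters):
Gupta vs Chen: Gupta preferred on 5+1 = 6 ballots; Chen wins 7–6.
Gupta vs Osei: Gupta is ranked higher on 1 ballot, Osei on 12. Osei wins 12–1.
Gupta vs Ferraro: 1+5+1 = 7 for Gupta, 6 for Ferraro — Gupta by 7–6.
Gupta vs Diaz: Gupta is ranked higher on 5+1 = 6 ballots, Diaz on 7. Diaz wins 7–6.
Chen vs Osei: Chen is ranked higher on 4+2+1+1 = 8 ballots, Osei on 5. Chen wins 8–5.
Chen vs Ferraro: Chen is ranked higher on 2+1+5+1 = 9 ballots, Ferraro on 4. Chen wins 9–4.
Chen vs Diaz: Chen preferred on 2+1+1 = 4 ballots; Diaz wins 9–4.
Osei vs Ferraro: 2+1+5+1 = 9 for Osei, 4 for Ferraro — Osei by 9–4.
Osei vs Diaz: Osei preferred on 1+5+1 = 7 ballots; Osei wins 7–6.
Ferraro vs Diaz: 5 to 8, Diaz.
Every candidate loses at least once (Gupta loses to Chen; Chen loses to Diaz; Osei loses to Chen; Ferraro loses to Gupta; Diaz loses to Osei). The majority relation contains the cycle Chen beats Osei beats Diaz beats Chen, so there is no Condorcet winner.

none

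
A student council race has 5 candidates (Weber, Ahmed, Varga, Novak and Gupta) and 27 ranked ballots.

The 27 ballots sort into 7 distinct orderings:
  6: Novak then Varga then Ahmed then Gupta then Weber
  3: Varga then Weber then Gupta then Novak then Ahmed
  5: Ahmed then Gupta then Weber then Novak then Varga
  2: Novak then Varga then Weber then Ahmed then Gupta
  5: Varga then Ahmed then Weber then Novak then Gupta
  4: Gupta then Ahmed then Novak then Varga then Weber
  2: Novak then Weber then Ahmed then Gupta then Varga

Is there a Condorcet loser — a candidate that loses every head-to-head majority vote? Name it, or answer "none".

Pairwise majorities:
Weber vs Ahmed: 7 to 20, Ahmed.
Weber vs Varga: Weber is ranked higher on 5+2 = 7 ballots, Varga on 20. Varga wins 20–7.
Weber vs Novak: 3+5+5 = 13 for Weber, 14 for Novak — Novak by 14–13.
Weber vs Gupta: Gupta wins 15–12.
Ahmed–Varga: Varga 16–11.
Ahmed vs Novak: 14 to 13, Ahmed.
Ahmed vs Gupta: Ahmed is ranked higher on 6+5+2+5+2 = 20 ballots, Gupta on 7. Ahmed wins 20–7.
Varga vs Novak: Novak wins 19–8.
Varga vs Gupta: Varga wins 16–11.
Novak–Gupta: Novak 15–12.
Only Weber has no wins; Weber is the Condorcet loser.

Weber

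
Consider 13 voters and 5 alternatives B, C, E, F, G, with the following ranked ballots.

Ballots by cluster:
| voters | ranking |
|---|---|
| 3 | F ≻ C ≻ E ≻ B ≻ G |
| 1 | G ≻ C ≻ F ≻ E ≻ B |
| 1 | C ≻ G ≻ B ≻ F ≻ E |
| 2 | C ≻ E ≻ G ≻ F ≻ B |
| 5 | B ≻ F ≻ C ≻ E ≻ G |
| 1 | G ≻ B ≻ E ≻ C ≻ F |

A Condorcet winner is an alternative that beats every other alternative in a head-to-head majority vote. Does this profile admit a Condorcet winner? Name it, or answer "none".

Head-to-head results (13 voters):
B vs C: B preferred on 5+1 = 6 ballots; C wins 7–6.
B vs E: 7 to 6, B.
B vs F: B is ranked higher on 1+5+1 = 7 ballots, F on 6. B wins 7–6.
B vs G: 3+5 = 8 for B, 5 for G — B by 8–5.
C vs E: C is ranked higher on 3+1+1+2+5 = 12 ballots, E on 1. C wins 12–1.
C vs F: 5 to 8, F.
C vs G: 3+1+2+5 = 11 for C, 2 for G — C by 11–2.
E vs F: E preferred on 2+1 = 3 ballots; F wins 10–3.
E vs G: 10 to 3, E.
F vs G: 8 to 5, F.
Each alternative drops at least one matchup (B loses to C; C loses to F; E loses to B; F loses to B; G loses to B); the cycle B > F > C > B rules out a Condorcet winner.

none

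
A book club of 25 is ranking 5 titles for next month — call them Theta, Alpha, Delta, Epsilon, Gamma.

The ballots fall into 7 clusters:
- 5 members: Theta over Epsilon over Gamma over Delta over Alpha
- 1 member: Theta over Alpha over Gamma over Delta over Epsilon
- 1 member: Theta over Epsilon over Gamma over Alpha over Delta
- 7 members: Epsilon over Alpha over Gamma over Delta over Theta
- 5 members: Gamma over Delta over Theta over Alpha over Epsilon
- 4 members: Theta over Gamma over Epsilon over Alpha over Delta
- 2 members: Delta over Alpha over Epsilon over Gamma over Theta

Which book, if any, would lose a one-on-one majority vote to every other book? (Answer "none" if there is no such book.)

Pairwise majorities:
Theta vs Alpha: 5+1+1+5+4 = 16 for Theta, 9 for Alpha — Theta by 16–9.
Theta vs Delta: Delta wins 14–11.
Theta vs Epsilon: Theta is ranked higher on 5+1+1+5+4 = 16 ballots, Epsilon on 9. Theta wins 16–9.
Theta vs Gamma: 5+1+1+4 = 11 for Theta, 14 for Gamma — Gamma by 14–11.
Alpha vs Delta: 13 to 12, Alpha.
Alpha vs Epsilon: Epsilon wins 17–8.
Alpha vs Gamma: Gamma wins 15–10.
Delta vs Epsilon: Delta is ranked higher on 1+5+2 = 8 ballots, Epsilon on 17. Epsilon wins 17–8.
Delta vs Gamma: 2 to 23, Gamma.
Epsilon vs Gamma: Epsilon preferred on 5+1+7+2 = 15 ballots; Epsilon wins 15–10.
No book is winless: Theta beats Alpha; Alpha beats Delta; Delta beats Theta; Epsilon beats Alpha; Gamma beats Theta. There is no Condorcet loser.

none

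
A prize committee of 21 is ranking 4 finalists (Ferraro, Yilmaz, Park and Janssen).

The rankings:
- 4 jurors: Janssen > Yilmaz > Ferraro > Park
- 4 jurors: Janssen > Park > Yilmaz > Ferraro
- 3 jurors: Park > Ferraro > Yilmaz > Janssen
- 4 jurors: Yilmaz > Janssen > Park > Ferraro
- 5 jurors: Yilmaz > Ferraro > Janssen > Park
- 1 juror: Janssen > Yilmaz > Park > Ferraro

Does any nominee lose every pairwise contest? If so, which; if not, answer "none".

Pairwise majorities:
Ferraro vs Yilmaz: 3 to 18, Yilmaz.
Ferraro vs Park: Ferraro is ranked higher on 4+5 = 9 ballots, Park on 12. Park wins 12–9.
Ferraro vs Janssen: Janssen wins 13–8.
Yilmaz vs Park: 4+4+5+1 = 14 for Yilmaz, 7 for Park — Yilmaz by 14–7.
Yilmaz–Janssen: Yilmaz 12–9.
Park vs Janssen: Park preferred on 3 ballots; Janssen wins 18–3.
Only Ferraro has no wins; Ferraro is the Condorcet loser.

Ferraro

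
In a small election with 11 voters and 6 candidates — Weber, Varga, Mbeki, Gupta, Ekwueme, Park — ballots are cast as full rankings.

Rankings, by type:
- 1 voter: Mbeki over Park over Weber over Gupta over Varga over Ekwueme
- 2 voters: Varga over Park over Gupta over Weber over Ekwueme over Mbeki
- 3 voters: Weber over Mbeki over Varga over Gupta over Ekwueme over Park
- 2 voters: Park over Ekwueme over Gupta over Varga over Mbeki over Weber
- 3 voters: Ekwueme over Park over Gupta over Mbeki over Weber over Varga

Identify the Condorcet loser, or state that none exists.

Head-to-head results (11 voters):
Weber vs Varga: Weber is ranked higher on 1+3+3 = 7 ballots, Varga on 4. Weber wins 7–4.
Weber vs Mbeki: Mbeki wins 6–5.
Weber–Gupta: Gupta 7–4.
Weber vs Ekwueme: Weber is ranked higher on 1+2+3 = 6 ballots, Ekwueme on 5. Weber wins 6–5.
Weber vs Park: Park wins 8–3.
Varga vs Mbeki: 2+2 = 4 for Varga, 7 for Mbeki — Mbeki by 7–4.
Varga vs Gupta: Gupta wins 6–5.
Varga vs Ekwueme: Varga preferred on 1+2+3 = 6 ballots; Varga wins 6–5.
Varga vs Park: 2+3 = 5 for Varga, 6 for Park — Park by 6–5.
Mbeki vs Gupta: Gupta, 7–4.
Mbeki vs Ekwueme: 4 to 7, Ekwueme.
Mbeki vs Park: 1+3 = 4 for Mbeki, 7 for Park — Park by 7–4.
Gupta vs Ekwueme: Gupta wins 6–5.
Gupta vs Park: Park, 8–3.
Ekwueme–Park: Ekwueme 6–5.
Every candidate wins at least one matchup (Weber beats Varga; Varga beats Ekwueme; Mbeki beats Weber; Gupta beats Weber; Ekwueme beats Mbeki; Park beats Weber), so there is no Condorcet loser.

none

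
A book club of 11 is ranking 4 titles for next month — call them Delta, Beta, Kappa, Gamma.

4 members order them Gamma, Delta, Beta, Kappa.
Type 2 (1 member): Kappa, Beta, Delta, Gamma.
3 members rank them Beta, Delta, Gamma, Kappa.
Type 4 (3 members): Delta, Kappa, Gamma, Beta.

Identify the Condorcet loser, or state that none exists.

Kappa

Head-to-head results (11 members):
Delta vs Beta: Delta is ranked higher on 4+3 = 7 ballots, Beta on 4. Delta wins 7–4.
Delta vs Kappa: 10 to 1, Delta.
Delta vs Gamma: Delta preferred on 1+3+3 = 7 ballots; Delta wins 7–4.
Beta–Kappa: Beta 7–4.
Beta vs Gamma: Gamma, 7–4.
Kappa vs Gamma: Gamma wins 7–4.
Kappa is beaten in every head-to-head and is the Condorcet loser.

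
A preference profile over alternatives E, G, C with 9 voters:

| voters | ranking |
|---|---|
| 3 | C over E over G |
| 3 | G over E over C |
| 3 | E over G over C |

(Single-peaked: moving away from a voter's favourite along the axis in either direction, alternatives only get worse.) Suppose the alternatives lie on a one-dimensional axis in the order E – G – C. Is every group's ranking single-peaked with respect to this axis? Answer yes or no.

no

Axis positions: E=1, G=2, C=3.
Group 1: ranking walks positions 3-1-2; E is ranked above G even though G lies between E and the peak C on the axis — preferences dip and rise again. Not single-peaked.
Group 2 (peak G at position 2): ranking walks positions 2-1-3, expanding outward from the peak — single-peaked.
Group 3 (peak E at position 1): ranking walks positions 1-2-3, expanding outward from the peak — single-peaked.
Group 1 violates single-peakedness, so the profile is not single-peaked on this axis.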